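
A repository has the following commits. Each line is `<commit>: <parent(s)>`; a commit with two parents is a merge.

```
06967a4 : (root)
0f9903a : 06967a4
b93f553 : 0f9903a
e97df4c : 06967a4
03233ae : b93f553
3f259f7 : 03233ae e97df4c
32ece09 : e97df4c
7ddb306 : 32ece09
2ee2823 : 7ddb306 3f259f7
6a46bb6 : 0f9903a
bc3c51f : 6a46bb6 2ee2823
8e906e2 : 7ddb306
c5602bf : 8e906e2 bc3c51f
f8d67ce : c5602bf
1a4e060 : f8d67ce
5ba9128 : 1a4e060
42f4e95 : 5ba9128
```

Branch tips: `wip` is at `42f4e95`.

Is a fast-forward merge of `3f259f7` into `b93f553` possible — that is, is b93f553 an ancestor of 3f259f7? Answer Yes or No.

A fast-forward from b93f553 to 3f259f7 is possible iff b93f553 is an ancestor of 3f259f7.
Ancestors of 3f259f7: {03233ae, 06967a4, 0f9903a, 3f259f7, b93f553, e97df4c}.
b93f553 is among them, so fast-forward is possible.

Yes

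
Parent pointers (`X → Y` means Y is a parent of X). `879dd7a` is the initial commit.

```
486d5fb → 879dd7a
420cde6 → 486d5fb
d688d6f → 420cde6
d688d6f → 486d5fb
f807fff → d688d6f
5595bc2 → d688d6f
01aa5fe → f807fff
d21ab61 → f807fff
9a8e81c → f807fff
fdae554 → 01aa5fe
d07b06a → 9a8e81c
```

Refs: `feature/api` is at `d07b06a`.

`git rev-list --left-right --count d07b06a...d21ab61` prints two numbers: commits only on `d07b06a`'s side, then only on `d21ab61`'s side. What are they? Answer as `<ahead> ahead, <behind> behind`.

2 ahead, 1 behind

Reachable from d07b06a: {420cde6, 486d5fb, 879dd7a, 9a8e81c, d07b06a, d688d6f, f807fff}.
Reachable from d21ab61: {420cde6, 486d5fb, 879dd7a, d21ab61, d688d6f, f807fff}.
Only in d07b06a's history (ahead): {9a8e81c, d07b06a} — 2.
Only in d21ab61's history (behind): {d21ab61} — 1.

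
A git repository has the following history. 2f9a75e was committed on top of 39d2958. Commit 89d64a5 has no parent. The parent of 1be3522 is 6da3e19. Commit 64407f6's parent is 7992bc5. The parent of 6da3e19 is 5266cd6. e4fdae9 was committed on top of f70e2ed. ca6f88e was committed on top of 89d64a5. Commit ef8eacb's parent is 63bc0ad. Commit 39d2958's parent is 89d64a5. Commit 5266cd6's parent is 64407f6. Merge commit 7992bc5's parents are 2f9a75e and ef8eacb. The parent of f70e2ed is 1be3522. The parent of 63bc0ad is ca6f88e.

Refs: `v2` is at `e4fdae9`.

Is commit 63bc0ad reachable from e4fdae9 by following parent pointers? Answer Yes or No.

Yes

Ancestors of e4fdae9 (commits reachable by following parents): {1be3522, 2f9a75e, 39d2958, 5266cd6, 63bc0ad, 64407f6, 6da3e19, 7992bc5, 89d64a5, ca6f88e, e4fdae9, ef8eacb, f70e2ed}.
63bc0ad is in that set, so it is an ancestor of e4fdae9.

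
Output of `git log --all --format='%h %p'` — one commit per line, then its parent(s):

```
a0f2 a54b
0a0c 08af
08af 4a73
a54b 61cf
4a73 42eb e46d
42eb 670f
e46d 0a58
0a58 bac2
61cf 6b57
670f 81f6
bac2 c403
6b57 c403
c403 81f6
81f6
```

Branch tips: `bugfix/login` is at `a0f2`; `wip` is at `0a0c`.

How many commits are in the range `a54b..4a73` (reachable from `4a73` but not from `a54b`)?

Reachable from 4a73: {0a58, 42eb, 4a73, 670f, 81f6, bac2, c403, e46d}.
Reachable from a54b: {61cf, 6b57, 81f6, a54b, c403}.
In 4a73's history but not a54b's: {0a58, 42eb, 4a73, 670f, bac2, e46d} — 6 commits.

6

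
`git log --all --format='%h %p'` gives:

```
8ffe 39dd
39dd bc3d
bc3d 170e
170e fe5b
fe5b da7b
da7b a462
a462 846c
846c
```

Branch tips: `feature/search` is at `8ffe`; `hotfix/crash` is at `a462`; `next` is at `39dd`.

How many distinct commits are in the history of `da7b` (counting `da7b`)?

Walking parent pointers from da7b: reachable set = {846c, a462, da7b}.
That is 3 commits.

3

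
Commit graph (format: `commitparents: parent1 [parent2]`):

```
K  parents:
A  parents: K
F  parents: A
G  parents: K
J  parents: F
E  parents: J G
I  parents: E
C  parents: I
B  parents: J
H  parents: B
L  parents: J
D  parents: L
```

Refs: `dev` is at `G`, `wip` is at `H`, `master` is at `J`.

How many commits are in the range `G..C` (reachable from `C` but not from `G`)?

Reachable from C: {A, C, E, F, G, I, J, K}.
Reachable from G: {G, K}.
In C's history but not G's: {A, C, E, F, I, J} — 6 commits.

6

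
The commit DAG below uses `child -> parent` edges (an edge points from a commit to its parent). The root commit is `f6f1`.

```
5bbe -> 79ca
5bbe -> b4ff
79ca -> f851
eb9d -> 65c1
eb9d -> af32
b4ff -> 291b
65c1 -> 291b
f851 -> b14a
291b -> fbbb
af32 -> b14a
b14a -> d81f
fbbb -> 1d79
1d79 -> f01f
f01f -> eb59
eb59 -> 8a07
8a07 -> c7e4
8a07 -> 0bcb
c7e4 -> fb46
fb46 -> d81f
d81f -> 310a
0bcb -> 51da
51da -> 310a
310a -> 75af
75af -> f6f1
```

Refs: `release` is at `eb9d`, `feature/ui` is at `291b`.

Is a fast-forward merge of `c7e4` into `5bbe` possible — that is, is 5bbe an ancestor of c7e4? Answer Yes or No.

A fast-forward from 5bbe to c7e4 is possible iff 5bbe is an ancestor of c7e4.
Ancestors of c7e4: {310a, 75af, c7e4, d81f, f6f1, fb46}.
5bbe is not among them, so fast-forward is not possible.

No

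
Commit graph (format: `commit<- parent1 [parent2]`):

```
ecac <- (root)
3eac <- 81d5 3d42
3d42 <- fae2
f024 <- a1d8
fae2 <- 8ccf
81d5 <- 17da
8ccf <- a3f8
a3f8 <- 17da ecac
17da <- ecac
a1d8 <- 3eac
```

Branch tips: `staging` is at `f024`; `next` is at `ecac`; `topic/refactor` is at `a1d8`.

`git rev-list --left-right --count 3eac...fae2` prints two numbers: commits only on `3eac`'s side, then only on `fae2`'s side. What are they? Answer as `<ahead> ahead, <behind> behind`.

Reachable from 3eac: {17da, 3d42, 3eac, 81d5, 8ccf, a3f8, ecac, fae2}.
Reachable from fae2: {17da, 8ccf, a3f8, ecac, fae2}.
Only in 3eac's history (ahead): {3d42, 3eac, 81d5} — 3.
Only in fae2's history (behind): {} — 0.

3 ahead, 0 behind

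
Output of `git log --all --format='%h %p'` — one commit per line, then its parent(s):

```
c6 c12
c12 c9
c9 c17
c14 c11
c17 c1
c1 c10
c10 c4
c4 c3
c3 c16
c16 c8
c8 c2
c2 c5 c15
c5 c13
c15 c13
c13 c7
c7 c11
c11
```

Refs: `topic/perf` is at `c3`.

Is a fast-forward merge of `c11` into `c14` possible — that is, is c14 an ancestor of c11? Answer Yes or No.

A fast-forward from c14 to c11 is possible iff c14 is an ancestor of c11.
Ancestors of c11: {c11}.
c14 is not among them, so fast-forward is not possible.

No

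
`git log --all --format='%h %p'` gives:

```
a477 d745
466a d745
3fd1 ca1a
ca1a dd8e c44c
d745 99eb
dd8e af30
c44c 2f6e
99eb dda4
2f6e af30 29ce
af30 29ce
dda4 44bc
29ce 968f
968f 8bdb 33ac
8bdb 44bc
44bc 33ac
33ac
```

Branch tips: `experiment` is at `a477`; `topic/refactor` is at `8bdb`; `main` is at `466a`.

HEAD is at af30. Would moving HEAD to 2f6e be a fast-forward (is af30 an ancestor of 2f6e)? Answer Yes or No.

A fast-forward from af30 to 2f6e is possible iff af30 is an ancestor of 2f6e.
Ancestors of 2f6e: {29ce, 2f6e, 33ac, 44bc, 8bdb, 968f, af30}.
af30 is among them, so fast-forward is possible.

Yes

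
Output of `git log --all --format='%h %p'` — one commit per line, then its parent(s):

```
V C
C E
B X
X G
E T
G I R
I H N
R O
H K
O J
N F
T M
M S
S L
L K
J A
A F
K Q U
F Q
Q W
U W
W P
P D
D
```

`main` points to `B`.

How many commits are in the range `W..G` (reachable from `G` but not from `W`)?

12

Reachable from G: {A, D, F, G, H, I, J, K, N, O, P, Q, R, U, W}.
Reachable from W: {D, P, W}.
In G's history but not W's: {A, F, G, H, I, J, K, N, O, Q, R, U} — 12 commits.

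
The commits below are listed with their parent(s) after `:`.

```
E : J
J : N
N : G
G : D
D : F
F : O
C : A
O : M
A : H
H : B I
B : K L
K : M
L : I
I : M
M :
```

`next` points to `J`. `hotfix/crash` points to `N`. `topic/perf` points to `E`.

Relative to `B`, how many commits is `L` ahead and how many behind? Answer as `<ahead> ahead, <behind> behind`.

Reachable from L: {I, L, M}.
Reachable from B: {B, I, K, L, M}.
Only in L's history (ahead): {} — 0.
Only in B's history (behind): {B, K} — 2.

0 ahead, 2 behind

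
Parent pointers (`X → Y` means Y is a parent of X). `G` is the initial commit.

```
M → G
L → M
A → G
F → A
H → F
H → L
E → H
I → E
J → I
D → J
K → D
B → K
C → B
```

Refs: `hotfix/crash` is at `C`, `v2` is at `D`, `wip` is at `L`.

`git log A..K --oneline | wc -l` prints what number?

Reachable from K: {A, D, E, F, G, H, I, J, K, L, M}.
Reachable from A: {A, G}.
In K's history but not A's: {D, E, F, H, I, J, K, L, M} — 9 commits.

9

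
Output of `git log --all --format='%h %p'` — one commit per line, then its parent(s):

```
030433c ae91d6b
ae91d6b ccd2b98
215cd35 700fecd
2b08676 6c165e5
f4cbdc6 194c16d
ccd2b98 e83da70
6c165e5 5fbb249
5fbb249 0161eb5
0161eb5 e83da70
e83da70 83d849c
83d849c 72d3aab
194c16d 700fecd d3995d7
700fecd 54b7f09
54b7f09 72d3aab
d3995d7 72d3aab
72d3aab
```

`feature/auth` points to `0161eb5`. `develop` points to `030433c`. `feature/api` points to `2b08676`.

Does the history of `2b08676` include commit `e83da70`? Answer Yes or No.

Ancestors of 2b08676 (commits reachable by following parents): {0161eb5, 2b08676, 5fbb249, 6c165e5, 72d3aab, 83d849c, e83da70}.
e83da70 is in that set, so it is an ancestor of 2b08676.

Yes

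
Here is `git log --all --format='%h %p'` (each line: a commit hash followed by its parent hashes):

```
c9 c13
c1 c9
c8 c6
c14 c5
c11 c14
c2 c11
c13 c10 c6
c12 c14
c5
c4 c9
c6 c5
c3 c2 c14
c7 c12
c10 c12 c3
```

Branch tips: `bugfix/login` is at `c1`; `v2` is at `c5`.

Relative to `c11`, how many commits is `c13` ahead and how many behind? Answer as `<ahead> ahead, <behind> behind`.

6 ahead, 0 behind

Reachable from c13: {c10, c11, c12, c13, c14, c2, c3, c5, c6}.
Reachable from c11: {c11, c14, c5}.
Only in c13's history (ahead): {c10, c12, c13, c2, c3, c6} — 6.
Only in c11's history (behind): {} — 0.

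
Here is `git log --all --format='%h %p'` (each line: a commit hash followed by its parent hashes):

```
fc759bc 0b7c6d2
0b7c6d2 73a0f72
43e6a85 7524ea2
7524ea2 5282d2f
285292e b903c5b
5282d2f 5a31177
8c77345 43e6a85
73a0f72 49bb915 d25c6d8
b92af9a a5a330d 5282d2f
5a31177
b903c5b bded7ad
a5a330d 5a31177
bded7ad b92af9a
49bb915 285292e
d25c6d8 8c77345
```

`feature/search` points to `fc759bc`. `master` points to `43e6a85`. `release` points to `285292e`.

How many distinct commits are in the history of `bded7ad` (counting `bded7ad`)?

5

Walking parent pointers from bded7ad: reachable set = {5282d2f, 5a31177, a5a330d, b92af9a, bded7ad}.
That is 5 commits.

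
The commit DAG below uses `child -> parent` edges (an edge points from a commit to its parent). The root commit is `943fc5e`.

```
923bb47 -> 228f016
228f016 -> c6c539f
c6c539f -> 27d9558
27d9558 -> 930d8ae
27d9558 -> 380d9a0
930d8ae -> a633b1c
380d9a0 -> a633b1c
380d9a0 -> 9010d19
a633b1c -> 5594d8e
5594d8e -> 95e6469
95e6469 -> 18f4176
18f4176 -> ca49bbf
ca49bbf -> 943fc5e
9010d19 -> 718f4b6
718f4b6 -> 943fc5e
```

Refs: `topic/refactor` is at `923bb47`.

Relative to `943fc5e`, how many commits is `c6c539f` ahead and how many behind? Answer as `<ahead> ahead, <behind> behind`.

Reachable from c6c539f: {18f4176, 27d9558, 380d9a0, 5594d8e, 718f4b6, 9010d19, 930d8ae, 943fc5e, 95e6469, a633b1c, c6c539f, ca49bbf}.
Reachable from 943fc5e: {943fc5e}.
Only in c6c539f's history (ahead): {18f4176, 27d9558, 380d9a0, 5594d8e, 718f4b6, 9010d19, 930d8ae, 95e6469, a633b1c, c6c539f, ca49bbf} — 11.
Only in 943fc5e's history (behind): {} — 0.

11 ahead, 0 behind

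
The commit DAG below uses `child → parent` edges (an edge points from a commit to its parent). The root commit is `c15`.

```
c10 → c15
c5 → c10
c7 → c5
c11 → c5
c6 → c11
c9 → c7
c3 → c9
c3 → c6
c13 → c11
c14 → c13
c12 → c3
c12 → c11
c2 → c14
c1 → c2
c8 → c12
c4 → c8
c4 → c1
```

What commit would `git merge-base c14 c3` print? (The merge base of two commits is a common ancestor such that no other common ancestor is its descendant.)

c11

Ancestors of c14: {c10, c11, c13, c14, c15, c5}.
Ancestors of c3: {c10, c11, c15, c3, c5, c6, c7, c9}.
Common ancestors: {c10, c11, c15, c5}.
Among these, c11 is not an ancestor of any other common ancestor — it is the merge base.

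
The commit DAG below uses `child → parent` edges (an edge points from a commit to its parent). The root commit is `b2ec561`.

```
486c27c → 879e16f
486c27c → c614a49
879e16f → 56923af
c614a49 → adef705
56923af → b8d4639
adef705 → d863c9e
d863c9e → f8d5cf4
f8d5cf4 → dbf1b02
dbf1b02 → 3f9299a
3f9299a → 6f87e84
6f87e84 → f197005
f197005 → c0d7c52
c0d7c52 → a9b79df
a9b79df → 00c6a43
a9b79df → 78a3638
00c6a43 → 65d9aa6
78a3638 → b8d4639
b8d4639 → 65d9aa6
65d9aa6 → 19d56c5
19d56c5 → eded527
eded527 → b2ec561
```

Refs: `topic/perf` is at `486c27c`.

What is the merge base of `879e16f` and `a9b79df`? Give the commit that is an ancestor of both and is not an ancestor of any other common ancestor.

Ancestors of 879e16f: {19d56c5, 56923af, 65d9aa6, 879e16f, b2ec561, b8d4639, eded527}.
Ancestors of a9b79df: {00c6a43, 19d56c5, 65d9aa6, 78a3638, a9b79df, b2ec561, b8d4639, eded527}.
Common ancestors: {19d56c5, 65d9aa6, b2ec561, b8d4639, eded527}.
Among these, b8d4639 is not an ancestor of any other common ancestor — it is the merge base.

b8d4639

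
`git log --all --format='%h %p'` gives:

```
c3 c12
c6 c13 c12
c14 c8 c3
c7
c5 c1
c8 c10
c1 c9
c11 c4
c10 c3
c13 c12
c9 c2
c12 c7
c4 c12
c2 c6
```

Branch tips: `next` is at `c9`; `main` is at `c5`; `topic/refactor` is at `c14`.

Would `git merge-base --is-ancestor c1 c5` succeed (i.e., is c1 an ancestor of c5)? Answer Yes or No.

Ancestors of c5 (commits reachable by following parents): {c1, c12, c13, c2, c5, c6, c7, c9}.
c1 is in that set, so it is an ancestor of c5.

Yes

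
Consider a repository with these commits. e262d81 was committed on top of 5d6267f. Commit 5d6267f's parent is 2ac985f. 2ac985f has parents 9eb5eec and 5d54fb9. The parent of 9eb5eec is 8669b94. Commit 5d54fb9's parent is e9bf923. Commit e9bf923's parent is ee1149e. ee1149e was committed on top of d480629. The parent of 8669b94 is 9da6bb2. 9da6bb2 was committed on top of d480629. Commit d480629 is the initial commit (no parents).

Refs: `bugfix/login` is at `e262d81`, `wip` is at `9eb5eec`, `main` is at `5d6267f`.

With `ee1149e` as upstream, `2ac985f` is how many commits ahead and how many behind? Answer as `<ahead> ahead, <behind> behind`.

Reachable from 2ac985f: {2ac985f, 5d54fb9, 8669b94, 9da6bb2, 9eb5eec, d480629, e9bf923, ee1149e}.
Reachable from ee1149e: {d480629, ee1149e}.
Only in 2ac985f's history (ahead): {2ac985f, 5d54fb9, 8669b94, 9da6bb2, 9eb5eec, e9bf923} — 6.
Only in ee1149e's history (behind): {} — 0.

6 ahead, 0 behind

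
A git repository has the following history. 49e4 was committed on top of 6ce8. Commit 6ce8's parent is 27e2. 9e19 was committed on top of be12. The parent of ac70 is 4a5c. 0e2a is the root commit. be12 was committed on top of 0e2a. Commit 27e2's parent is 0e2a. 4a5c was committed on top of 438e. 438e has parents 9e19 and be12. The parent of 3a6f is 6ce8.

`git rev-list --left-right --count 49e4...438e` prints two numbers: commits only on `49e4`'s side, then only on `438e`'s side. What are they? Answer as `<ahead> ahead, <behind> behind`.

Reachable from 49e4: {0e2a, 27e2, 49e4, 6ce8}.
Reachable from 438e: {0e2a, 438e, 9e19, be12}.
Only in 49e4's history (ahead): {27e2, 49e4, 6ce8} — 3.
Only in 438e's history (behind): {438e, 9e19, be12} — 3.

3 ahead, 3 behind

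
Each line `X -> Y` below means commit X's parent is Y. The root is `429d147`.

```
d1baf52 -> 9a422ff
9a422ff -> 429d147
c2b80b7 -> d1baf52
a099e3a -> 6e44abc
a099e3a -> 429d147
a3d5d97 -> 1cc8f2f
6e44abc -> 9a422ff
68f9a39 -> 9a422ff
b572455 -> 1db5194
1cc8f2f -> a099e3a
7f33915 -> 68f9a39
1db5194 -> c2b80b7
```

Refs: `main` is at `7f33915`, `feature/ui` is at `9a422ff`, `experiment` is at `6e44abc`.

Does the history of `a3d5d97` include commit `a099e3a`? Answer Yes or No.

Ancestors of a3d5d97 (commits reachable by following parents): {1cc8f2f, 429d147, 6e44abc, 9a422ff, a099e3a, a3d5d97}.
a099e3a is in that set, so it is an ancestor of a3d5d97.

Yes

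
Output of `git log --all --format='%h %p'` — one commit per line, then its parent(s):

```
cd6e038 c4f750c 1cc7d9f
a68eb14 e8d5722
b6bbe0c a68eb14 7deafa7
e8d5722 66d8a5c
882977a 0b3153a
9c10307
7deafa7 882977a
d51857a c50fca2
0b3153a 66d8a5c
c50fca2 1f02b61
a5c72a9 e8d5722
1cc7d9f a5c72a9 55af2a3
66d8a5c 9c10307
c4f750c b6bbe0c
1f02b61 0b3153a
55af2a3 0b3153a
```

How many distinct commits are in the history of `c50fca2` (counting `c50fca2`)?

Walking parent pointers from c50fca2: reachable set = {0b3153a, 1f02b61, 66d8a5c, 9c10307, c50fca2}.
That is 5 commits.

5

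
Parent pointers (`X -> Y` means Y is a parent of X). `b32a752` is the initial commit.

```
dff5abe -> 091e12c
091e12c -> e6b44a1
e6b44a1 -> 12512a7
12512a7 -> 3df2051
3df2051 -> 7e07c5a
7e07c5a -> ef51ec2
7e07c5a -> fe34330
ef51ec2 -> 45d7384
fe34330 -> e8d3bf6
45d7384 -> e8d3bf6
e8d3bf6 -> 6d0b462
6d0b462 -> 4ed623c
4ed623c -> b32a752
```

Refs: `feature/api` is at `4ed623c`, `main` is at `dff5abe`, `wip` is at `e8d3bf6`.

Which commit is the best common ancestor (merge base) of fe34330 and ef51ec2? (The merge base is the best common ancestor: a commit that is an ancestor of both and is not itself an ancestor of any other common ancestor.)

e8d3bf6

Ancestors of fe34330: {4ed623c, 6d0b462, b32a752, e8d3bf6, fe34330}.
Ancestors of ef51ec2: {45d7384, 4ed623c, 6d0b462, b32a752, e8d3bf6, ef51ec2}.
Common ancestors: {4ed623c, 6d0b462, b32a752, e8d3bf6}.
Among these, e8d3bf6 is not an ancestor of any other common ancestor — it is the merge base.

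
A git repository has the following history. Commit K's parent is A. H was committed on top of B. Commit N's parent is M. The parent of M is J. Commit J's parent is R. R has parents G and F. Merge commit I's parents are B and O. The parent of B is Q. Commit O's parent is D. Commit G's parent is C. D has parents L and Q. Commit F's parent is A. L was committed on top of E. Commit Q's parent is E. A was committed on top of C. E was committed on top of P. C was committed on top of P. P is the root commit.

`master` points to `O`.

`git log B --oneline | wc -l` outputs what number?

4

Walking parent pointers from B: reachable set = {B, E, P, Q}.
That is 4 commits.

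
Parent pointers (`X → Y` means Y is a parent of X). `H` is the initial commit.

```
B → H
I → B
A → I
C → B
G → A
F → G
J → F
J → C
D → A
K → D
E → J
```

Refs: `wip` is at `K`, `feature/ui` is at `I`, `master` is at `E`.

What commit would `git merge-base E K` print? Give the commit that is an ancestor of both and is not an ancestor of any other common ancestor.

A

Ancestors of E: {A, B, C, E, F, G, H, I, J}.
Ancestors of K: {A, B, D, H, I, K}.
Common ancestors: {A, B, H, I}.
Among these, A is not an ancestor of any other common ancestor — it is the merge base.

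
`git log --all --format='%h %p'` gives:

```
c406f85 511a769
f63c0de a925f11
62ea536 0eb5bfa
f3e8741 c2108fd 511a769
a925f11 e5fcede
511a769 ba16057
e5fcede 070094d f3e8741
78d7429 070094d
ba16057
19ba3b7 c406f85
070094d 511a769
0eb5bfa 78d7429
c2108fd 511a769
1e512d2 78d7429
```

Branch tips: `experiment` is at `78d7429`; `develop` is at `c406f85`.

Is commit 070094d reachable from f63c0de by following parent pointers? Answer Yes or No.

Yes

Ancestors of f63c0de (commits reachable by following parents): {070094d, 511a769, a925f11, ba16057, c2108fd, e5fcede, f3e8741, f63c0de}.
070094d is in that set, so it is an ancestor of f63c0de.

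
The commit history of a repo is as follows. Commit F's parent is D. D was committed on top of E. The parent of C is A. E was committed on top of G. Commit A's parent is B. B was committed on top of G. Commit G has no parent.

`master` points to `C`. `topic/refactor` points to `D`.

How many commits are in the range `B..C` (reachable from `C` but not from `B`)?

2

Reachable from C: {A, B, C, G}.
Reachable from B: {B, G}.
In C's history but not B's: {A, C} — 2 commits.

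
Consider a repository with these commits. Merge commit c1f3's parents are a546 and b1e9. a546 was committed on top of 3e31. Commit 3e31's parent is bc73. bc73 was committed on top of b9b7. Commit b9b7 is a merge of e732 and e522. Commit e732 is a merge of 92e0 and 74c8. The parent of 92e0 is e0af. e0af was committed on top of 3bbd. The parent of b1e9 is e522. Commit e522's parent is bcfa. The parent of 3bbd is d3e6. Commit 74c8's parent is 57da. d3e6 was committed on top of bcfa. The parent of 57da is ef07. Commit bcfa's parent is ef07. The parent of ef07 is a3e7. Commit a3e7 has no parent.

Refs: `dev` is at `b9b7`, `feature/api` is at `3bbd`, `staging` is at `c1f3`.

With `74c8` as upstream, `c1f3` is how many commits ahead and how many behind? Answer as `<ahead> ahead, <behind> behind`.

13 ahead, 0 behind

Reachable from c1f3: {3bbd, 3e31, 57da, 74c8, 92e0, a3e7, a546, b1e9, b9b7, bc73, bcfa, c1f3, d3e6, e0af, e522, e732, ef07}.
Reachable from 74c8: {57da, 74c8, a3e7, ef07}.
Only in c1f3's history (ahead): {3bbd, 3e31, 92e0, a546, b1e9, b9b7, bc73, bcfa, c1f3, d3e6, e0af, e522, e732} — 13.
Only in 74c8's history (behind): {} — 0.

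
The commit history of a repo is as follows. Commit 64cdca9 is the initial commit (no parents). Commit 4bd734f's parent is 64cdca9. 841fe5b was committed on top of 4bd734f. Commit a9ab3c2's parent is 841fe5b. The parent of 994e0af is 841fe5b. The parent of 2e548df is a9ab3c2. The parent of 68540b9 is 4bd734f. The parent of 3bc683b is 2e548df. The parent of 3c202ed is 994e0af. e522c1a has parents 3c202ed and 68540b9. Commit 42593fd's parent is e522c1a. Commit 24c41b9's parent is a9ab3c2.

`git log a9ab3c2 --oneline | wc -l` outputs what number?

4

Walking parent pointers from a9ab3c2: reachable set = {4bd734f, 64cdca9, 841fe5b, a9ab3c2}.
That is 4 commits.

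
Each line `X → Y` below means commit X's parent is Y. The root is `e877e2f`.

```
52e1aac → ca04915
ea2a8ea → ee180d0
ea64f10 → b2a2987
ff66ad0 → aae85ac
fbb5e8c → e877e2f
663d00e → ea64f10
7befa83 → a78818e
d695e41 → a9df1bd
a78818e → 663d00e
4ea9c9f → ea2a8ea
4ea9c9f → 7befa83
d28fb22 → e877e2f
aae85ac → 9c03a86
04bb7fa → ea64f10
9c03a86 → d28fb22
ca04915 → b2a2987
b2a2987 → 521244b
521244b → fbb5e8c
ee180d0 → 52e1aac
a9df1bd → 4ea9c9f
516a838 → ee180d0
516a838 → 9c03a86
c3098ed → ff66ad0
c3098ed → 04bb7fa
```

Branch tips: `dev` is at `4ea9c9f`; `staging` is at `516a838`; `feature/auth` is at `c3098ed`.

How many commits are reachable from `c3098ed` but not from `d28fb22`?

9

Reachable from c3098ed: {04bb7fa, 521244b, 9c03a86, aae85ac, b2a2987, c3098ed, d28fb22, e877e2f, ea64f10, fbb5e8c, ff66ad0}.
Reachable from d28fb22: {d28fb22, e877e2f}.
In c3098ed's history but not d28fb22's: {04bb7fa, 521244b, 9c03a86, aae85ac, b2a2987, c3098ed, ea64f10, fbb5e8c, ff66ad0} — 9 commits.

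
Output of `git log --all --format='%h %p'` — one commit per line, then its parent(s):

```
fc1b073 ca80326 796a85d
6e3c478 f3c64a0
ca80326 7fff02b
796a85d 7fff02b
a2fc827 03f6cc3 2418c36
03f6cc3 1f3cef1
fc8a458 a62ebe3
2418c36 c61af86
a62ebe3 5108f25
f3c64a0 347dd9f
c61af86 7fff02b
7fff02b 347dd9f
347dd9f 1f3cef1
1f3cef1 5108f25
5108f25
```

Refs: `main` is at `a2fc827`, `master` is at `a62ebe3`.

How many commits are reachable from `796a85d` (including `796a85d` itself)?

Walking parent pointers from 796a85d: reachable set = {1f3cef1, 347dd9f, 5108f25, 796a85d, 7fff02b}.
That is 5 commits.

5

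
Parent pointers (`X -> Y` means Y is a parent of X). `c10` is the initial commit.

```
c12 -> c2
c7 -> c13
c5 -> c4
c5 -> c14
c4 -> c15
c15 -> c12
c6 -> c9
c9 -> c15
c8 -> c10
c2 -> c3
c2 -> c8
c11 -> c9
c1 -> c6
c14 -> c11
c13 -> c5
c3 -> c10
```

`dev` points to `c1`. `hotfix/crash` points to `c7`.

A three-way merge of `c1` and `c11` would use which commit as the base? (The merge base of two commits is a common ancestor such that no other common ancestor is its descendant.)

Ancestors of c1: {c1, c10, c12, c15, c2, c3, c6, c8, c9}.
Ancestors of c11: {c10, c11, c12, c15, c2, c3, c8, c9}.
Common ancestors: {c10, c12, c15, c2, c3, c8, c9}.
Among these, c9 is not an ancestor of any other common ancestor — it is the merge base.

c9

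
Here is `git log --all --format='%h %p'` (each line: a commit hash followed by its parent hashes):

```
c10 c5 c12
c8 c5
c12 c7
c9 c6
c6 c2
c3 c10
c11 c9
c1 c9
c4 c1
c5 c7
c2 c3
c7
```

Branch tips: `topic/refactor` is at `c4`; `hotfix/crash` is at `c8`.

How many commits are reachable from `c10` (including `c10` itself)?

Walking parent pointers from c10: reachable set = {c10, c12, c5, c7}.
That is 4 commits.

4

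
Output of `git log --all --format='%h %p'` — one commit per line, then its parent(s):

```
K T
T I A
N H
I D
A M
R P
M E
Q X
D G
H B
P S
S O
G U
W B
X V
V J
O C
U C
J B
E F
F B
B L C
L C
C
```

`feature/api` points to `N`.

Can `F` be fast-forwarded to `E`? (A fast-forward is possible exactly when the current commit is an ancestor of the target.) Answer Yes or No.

A fast-forward from F to E is possible iff F is an ancestor of E.
Ancestors of E: {B, C, E, F, L}.
F is among them, so fast-forward is possible.

Yes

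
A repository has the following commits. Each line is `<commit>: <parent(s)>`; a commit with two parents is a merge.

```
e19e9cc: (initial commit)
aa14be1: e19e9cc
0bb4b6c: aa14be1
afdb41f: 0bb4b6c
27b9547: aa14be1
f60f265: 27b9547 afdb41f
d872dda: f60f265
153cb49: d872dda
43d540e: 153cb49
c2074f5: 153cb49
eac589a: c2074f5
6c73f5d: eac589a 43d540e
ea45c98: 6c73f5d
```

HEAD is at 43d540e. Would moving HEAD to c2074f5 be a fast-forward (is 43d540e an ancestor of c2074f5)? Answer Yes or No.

No

A fast-forward from 43d540e to c2074f5 is possible iff 43d540e is an ancestor of c2074f5.
Ancestors of c2074f5: {0bb4b6c, 153cb49, 27b9547, aa14be1, afdb41f, c2074f5, d872dda, e19e9cc, f60f265}.
43d540e is not among them, so fast-forward is not possible.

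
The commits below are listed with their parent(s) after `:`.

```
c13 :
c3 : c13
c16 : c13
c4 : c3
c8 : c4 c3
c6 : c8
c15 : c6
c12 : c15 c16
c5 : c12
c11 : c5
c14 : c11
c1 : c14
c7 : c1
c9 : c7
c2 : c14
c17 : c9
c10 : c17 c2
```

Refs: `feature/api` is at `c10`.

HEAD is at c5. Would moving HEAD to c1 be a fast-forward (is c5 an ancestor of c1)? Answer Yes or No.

A fast-forward from c5 to c1 is possible iff c5 is an ancestor of c1.
Ancestors of c1: {c1, c11, c12, c13, c14, c15, c16, c3, c4, c5, c6, c8}.
c5 is among them, so fast-forward is possible.

Yes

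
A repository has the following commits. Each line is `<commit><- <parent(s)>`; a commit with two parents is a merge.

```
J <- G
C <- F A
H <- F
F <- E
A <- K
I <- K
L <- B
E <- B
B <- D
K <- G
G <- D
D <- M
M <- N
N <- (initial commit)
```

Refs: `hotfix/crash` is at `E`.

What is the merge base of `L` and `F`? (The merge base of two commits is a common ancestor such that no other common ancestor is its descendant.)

Ancestors of L: {B, D, L, M, N}.
Ancestors of F: {B, D, E, F, M, N}.
Common ancestors: {B, D, M, N}.
Among these, B is not an ancestor of any other common ancestor — it is the merge base.

B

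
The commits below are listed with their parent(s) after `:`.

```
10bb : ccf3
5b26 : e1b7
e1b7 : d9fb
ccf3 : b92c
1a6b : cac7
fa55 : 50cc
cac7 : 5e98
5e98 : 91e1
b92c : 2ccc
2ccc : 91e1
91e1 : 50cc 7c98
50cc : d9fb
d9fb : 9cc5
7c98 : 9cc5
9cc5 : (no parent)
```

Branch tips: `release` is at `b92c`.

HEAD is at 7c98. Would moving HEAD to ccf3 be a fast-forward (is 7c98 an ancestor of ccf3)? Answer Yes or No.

Yes

A fast-forward from 7c98 to ccf3 is possible iff 7c98 is an ancestor of ccf3.
Ancestors of ccf3: {2ccc, 50cc, 7c98, 91e1, 9cc5, b92c, ccf3, d9fb}.
7c98 is among them, so fast-forward is possible.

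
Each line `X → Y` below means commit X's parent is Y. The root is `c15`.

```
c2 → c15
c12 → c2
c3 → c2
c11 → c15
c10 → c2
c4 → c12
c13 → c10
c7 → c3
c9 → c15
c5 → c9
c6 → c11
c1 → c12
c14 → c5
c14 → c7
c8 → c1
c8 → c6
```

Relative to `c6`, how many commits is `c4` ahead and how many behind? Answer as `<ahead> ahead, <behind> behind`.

3 ahead, 2 behind

Reachable from c4: {c12, c15, c2, c4}.
Reachable from c6: {c11, c15, c6}.
Only in c4's history (ahead): {c12, c2, c4} — 3.
Only in c6's history (behind): {c11, c6} — 2.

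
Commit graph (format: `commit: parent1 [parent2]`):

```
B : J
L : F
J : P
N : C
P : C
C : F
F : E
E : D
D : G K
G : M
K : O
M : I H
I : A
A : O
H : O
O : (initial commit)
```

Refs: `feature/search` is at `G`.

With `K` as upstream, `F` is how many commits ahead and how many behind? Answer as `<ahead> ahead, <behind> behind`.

8 ahead, 0 behind

Reachable from F: {A, D, E, F, G, H, I, K, M, O}.
Reachable from K: {K, O}.
Only in F's history (ahead): {A, D, E, F, G, H, I, M} — 8.
Only in K's history (behind): {} — 0.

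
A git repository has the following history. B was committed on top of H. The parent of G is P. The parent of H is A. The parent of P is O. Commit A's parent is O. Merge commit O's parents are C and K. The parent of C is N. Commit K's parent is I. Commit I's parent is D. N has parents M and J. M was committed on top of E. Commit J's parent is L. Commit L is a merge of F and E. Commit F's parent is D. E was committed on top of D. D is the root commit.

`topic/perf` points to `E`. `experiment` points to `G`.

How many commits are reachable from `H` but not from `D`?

12

Reachable from H: {A, C, D, E, F, H, I, J, K, L, M, N, O}.
Reachable from D: {D}.
In H's history but not D's: {A, C, E, F, H, I, J, K, L, M, N, O} — 12 commits.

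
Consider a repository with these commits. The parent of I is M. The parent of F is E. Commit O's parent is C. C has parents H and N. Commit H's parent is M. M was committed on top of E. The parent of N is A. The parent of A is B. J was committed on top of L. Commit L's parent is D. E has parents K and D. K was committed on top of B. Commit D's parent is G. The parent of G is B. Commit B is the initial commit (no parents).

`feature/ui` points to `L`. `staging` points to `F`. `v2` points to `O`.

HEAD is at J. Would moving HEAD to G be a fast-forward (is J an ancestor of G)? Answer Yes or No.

A fast-forward from J to G is possible iff J is an ancestor of G.
Ancestors of G: {B, G}.
J is not among them, so fast-forward is not possible.

No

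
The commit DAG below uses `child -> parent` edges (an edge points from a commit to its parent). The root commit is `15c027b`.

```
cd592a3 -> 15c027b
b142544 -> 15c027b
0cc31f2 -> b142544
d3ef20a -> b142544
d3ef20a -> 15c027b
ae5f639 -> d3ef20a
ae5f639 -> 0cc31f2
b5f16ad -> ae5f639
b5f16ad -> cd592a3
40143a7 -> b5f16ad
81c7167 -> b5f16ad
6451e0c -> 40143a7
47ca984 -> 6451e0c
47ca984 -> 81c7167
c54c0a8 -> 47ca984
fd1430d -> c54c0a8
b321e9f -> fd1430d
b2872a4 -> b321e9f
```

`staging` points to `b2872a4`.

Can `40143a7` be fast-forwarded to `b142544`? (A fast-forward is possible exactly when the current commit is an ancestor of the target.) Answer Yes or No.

A fast-forward from 40143a7 to b142544 is possible iff 40143a7 is an ancestor of b142544.
Ancestors of b142544: {15c027b, b142544}.
40143a7 is not among them, so fast-forward is not possible.

No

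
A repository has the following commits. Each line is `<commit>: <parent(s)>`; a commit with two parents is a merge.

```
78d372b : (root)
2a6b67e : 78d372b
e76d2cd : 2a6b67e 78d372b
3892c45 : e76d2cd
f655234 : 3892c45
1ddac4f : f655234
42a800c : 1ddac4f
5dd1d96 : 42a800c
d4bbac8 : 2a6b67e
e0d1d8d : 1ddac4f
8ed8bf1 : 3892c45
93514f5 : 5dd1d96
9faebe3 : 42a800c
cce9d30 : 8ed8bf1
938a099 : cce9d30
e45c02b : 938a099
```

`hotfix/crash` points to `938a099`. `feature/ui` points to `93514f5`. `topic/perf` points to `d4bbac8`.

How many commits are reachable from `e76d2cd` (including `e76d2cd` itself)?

Walking parent pointers from e76d2cd: reachable set = {2a6b67e, 78d372b, e76d2cd}.
That is 3 commits.

3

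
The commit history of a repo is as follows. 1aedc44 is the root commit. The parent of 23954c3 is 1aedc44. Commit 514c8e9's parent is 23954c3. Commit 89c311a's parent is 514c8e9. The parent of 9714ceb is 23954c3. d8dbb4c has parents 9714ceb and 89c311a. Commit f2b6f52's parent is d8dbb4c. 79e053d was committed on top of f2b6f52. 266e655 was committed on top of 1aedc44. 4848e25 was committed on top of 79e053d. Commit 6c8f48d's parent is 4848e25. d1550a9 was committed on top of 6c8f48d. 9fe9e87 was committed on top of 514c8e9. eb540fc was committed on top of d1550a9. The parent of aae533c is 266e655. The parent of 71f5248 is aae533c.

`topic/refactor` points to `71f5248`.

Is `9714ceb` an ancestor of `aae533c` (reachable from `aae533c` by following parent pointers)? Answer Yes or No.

No

Ancestors of aae533c: {1aedc44, 266e655, aae533c}.
9714ceb is not in that set, so it is not an ancestor of aae533c.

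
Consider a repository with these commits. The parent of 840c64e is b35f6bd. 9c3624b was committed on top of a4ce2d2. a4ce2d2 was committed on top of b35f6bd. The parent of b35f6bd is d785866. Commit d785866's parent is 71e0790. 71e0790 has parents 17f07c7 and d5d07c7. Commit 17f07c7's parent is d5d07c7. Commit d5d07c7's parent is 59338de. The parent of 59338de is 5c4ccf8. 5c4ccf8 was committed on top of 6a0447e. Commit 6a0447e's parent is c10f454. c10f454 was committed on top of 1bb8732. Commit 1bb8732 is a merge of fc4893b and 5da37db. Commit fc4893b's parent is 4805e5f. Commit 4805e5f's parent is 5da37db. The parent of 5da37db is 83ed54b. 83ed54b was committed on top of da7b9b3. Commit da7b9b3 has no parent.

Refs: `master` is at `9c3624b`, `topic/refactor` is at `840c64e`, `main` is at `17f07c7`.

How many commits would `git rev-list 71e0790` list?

Walking parent pointers from 71e0790: reachable set = {17f07c7, 1bb8732, 4805e5f, 59338de, 5c4ccf8, 5da37db, 6a0447e, 71e0790, 83ed54b, c10f454, d5d07c7, da7b9b3, fc4893b}.
That is 13 commits.

13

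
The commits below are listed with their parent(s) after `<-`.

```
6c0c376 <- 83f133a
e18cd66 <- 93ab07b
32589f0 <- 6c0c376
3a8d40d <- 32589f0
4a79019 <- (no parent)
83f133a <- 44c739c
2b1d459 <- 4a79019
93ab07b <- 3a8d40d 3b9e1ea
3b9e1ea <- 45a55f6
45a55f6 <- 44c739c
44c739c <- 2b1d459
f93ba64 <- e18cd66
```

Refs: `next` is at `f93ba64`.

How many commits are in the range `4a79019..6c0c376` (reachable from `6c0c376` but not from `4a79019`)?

Reachable from 6c0c376: {2b1d459, 44c739c, 4a79019, 6c0c376, 83f133a}.
Reachable from 4a79019: {4a79019}.
In 6c0c376's history but not 4a79019's: {2b1d459, 44c739c, 6c0c376, 83f133a} — 4 commits.

4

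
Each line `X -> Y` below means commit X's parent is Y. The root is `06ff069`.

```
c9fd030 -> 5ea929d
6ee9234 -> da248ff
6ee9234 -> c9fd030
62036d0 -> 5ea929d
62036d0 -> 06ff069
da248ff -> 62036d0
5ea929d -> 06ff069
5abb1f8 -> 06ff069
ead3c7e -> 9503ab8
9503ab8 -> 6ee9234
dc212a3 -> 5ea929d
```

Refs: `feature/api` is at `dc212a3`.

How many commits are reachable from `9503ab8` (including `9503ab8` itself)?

7

Walking parent pointers from 9503ab8: reachable set = {06ff069, 5ea929d, 62036d0, 6ee9234, 9503ab8, c9fd030, da248ff}.
That is 7 commits.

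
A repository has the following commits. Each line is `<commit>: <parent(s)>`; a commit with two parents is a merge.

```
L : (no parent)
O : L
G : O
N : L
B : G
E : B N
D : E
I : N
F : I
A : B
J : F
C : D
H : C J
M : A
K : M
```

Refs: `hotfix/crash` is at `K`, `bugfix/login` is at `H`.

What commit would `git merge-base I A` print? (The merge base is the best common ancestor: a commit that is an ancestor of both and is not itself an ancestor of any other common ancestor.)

Ancestors of I: {I, L, N}.
Ancestors of A: {A, B, G, L, O}.
Common ancestors: {L}.
The only common ancestor is L, so it is the merge base.

L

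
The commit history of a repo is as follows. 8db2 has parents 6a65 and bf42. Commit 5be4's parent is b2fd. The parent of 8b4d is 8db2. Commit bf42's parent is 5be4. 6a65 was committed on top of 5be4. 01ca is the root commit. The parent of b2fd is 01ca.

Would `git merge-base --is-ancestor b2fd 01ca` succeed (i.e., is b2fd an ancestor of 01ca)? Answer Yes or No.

Ancestors of 01ca: {01ca}.
b2fd is not in that set, so it is not an ancestor of 01ca.

No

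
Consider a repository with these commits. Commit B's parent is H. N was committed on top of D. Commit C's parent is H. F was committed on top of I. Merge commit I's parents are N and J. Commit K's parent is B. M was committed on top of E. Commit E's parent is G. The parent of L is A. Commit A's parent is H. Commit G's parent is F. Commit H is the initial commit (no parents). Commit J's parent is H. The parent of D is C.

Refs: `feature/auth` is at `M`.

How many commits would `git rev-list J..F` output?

Reachable from F: {C, D, F, H, I, J, N}.
Reachable from J: {H, J}.
In F's history but not J's: {C, D, F, I, N} — 5 commits.

5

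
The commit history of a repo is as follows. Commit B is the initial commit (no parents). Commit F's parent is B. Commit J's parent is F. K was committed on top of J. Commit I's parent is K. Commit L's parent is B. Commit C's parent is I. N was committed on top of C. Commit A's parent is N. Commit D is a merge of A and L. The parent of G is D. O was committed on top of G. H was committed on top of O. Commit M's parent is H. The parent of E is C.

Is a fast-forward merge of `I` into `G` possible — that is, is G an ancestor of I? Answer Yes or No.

No

A fast-forward from G to I is possible iff G is an ancestor of I.
Ancestors of I: {B, F, I, J, K}.
G is not among them, so fast-forward is not possible.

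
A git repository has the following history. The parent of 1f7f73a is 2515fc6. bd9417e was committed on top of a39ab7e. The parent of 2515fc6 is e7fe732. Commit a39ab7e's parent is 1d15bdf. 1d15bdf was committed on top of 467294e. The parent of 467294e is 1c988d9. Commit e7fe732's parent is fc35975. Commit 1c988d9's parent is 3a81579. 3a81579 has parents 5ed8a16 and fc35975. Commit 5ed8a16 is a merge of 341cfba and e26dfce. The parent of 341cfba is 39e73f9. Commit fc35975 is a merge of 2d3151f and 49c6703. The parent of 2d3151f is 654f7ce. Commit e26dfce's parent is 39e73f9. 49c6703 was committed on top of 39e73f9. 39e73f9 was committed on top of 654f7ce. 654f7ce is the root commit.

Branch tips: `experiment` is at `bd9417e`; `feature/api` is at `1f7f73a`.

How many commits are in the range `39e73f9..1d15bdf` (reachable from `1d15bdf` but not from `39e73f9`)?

Reachable from 1d15bdf: {1c988d9, 1d15bdf, 2d3151f, 341cfba, 39e73f9, 3a81579, 467294e, 49c6703, 5ed8a16, 654f7ce, e26dfce, fc35975}.
Reachable from 39e73f9: {39e73f9, 654f7ce}.
In 1d15bdf's history but not 39e73f9's: {1c988d9, 1d15bdf, 2d3151f, 341cfba, 3a81579, 467294e, 49c6703, 5ed8a16, e26dfce, fc35975} — 10 commits.

10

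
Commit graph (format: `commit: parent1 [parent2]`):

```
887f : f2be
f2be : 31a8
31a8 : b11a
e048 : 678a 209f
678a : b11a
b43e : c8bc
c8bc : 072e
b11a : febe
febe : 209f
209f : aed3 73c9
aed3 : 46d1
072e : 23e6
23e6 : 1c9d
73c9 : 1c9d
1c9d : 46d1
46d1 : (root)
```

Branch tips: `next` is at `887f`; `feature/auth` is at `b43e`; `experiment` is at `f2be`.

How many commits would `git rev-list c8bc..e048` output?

Reachable from e048: {1c9d, 209f, 46d1, 678a, 73c9, aed3, b11a, e048, febe}.
Reachable from c8bc: {072e, 1c9d, 23e6, 46d1, c8bc}.
In e048's history but not c8bc's: {209f, 678a, 73c9, aed3, b11a, e048, febe} — 7 commits.

7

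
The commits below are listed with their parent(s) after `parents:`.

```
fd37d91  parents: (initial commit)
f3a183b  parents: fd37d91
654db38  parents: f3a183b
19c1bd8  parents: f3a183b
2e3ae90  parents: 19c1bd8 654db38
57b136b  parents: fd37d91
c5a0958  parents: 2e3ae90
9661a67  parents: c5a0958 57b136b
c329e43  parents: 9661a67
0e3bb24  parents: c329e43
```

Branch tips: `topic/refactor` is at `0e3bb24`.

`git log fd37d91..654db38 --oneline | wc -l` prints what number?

Reachable from 654db38: {654db38, f3a183b, fd37d91}.
Reachable from fd37d91: {fd37d91}.
In 654db38's history but not fd37d91's: {654db38, f3a183b} — 2 commits.

2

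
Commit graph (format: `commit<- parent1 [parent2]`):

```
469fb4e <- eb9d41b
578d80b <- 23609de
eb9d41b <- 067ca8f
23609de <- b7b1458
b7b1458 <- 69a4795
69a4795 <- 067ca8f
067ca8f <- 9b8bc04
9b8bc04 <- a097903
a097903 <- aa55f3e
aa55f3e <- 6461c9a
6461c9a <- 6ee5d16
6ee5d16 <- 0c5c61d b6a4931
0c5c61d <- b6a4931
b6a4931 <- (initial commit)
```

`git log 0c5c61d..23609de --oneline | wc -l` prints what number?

Reachable from 23609de: {067ca8f, 0c5c61d, 23609de, 6461c9a, 69a4795, 6ee5d16, 9b8bc04, a097903, aa55f3e, b6a4931, b7b1458}.
Reachable from 0c5c61d: {0c5c61d, b6a4931}.
In 23609de's history but not 0c5c61d's: {067ca8f, 23609de, 6461c9a, 69a4795, 6ee5d16, 9b8bc04, a097903, aa55f3e, b7b1458} — 9 commits.

9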